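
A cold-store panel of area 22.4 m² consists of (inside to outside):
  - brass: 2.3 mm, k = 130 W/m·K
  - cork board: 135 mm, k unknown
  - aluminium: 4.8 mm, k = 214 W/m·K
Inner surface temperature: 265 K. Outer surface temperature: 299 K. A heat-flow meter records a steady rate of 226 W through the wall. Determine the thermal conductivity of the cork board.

Series thermal resistances:
R_brass = L/(kA) = 0.0023/(130×22.4) = 7.898×10^-7 K/W
R_aluminium = L/(kA) = 0.0048/(214×22.4) = 1.001×10^-6 K/W
Sum of known resistances R_other = 1.791×10^-6 K/W
Total R = ΔT/Q = 34/226 = 0.1504 K/W
R_cork board = R_total − R_other = 0.1504 K/W
k = L/(R·A) = 0.135/(0.1504×22.4)

k ≈ 0.0401 W/(m·K)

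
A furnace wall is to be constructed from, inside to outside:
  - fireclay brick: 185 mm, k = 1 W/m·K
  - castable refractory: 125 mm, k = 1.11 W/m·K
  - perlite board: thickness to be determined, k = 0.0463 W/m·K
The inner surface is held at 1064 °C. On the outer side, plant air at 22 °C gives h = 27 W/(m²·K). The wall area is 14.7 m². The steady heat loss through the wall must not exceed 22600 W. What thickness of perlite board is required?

L ≈ 15.9 mm

Treating each layer as a thermal resistance in series:
R_fireclay brick = L/(kA) = 0.185/(1×14.7) = 0.01259 K/W
R_castable refractory = L/(kA) = 0.125/(1.11×14.7) = 0.007661 K/W
R_outer film = 1/(h_o·A) = 1/(27×14.7) = 0.00252 K/W
Sum of the known resistances R_other = 0.02277 K/W
Required total resistance R_tot = ΔT/Q_allow = 1042/22600 = 0.04611 K/W
R_perlite board = R_tot − R_other = 0.02334 K/W
L = R·k·A = 0.02334×0.0463×14.7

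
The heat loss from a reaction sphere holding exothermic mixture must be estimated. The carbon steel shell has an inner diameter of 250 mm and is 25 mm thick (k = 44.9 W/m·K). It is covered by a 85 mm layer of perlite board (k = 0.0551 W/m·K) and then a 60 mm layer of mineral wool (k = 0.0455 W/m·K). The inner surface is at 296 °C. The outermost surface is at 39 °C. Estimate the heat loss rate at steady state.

Q ≈ 51.4 W

For a spherical shell R = (1/r₁ − 1/r₂)/(4πk); film R = 1/(h·4πr²). In series:
R_carbon steel shell = (1/0.125 − 1/0.15)/(4π×44.9) = 0.002363 K/W
R_perlite board = (1/0.15 − 1/0.235)/(4π×0.0551) = 3.483 K/W
R_mineral wool = (1/0.235 − 1/0.295)/(4π×0.0455) = 1.514 K/W
R_total = 4.999 K/W
Q = ΔT/R_total = 257/4.999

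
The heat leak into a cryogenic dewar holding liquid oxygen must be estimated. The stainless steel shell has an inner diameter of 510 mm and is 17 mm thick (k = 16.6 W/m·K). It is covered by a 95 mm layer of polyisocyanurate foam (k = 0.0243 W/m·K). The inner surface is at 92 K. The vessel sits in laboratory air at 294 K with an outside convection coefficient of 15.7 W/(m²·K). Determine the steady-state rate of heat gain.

Each spherical layer contributes R = (1/r_i − 1/r_o)/(4πk):
R_stainless steel shell = (1/0.255 − 1/0.272)/(4π×16.6) = 0.001175 K/W
R_polyisocyanurate foam = (1/0.272 − 1/0.367)/(4π×0.0243) = 3.117 K/W
R_outer film = 1/(h·4πr_o²) = 1/(15.7×4π×0.367²) = 0.03763 K/W
R_total = 3.155 K/W
Q = ΔT/R_total = 202/3.155

Q ≈ 64 W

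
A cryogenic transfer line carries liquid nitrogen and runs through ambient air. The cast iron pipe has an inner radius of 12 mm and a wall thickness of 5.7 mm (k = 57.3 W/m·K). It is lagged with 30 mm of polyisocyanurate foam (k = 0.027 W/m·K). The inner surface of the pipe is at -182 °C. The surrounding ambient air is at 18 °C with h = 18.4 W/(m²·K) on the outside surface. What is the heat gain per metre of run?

q′ ≈ 33.2 W/m

For a radial system each layer contributes R = ln(r_out/r_in)/(2πkL); films add R = 1/(hA).
R_cast iron pipe wall = ln(17.7/12)/(2π×57.3×1) = 0.00108 K/W
R_polyisocyanurate foam = ln(47.7/17.7)/(2π×0.027×1) = 5.844 K/W
R_outer film = 1/(h_o·2πr_oL) = 1/(18.4×2π×0.0477×1) = 0.1813 K/W
R_total = 6.026 K/W
Q = ΔT/R_total = 200/6.026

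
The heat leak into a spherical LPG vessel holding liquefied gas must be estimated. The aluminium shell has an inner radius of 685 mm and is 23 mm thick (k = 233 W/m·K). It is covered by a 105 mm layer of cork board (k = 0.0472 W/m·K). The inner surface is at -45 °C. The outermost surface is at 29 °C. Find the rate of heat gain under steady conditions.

Q ≈ 241 W

Radial (spherical) resistances in series:
R_aluminium shell = (1/0.685 − 1/0.708)/(4π×233) = 1.62×10^-5 K/W
R_cork board = (1/0.708 − 1/0.813)/(4π×0.0472) = 0.3075 K/W
R_total = 0.3076 K/W
Q = ΔT/R_total = 74/0.3076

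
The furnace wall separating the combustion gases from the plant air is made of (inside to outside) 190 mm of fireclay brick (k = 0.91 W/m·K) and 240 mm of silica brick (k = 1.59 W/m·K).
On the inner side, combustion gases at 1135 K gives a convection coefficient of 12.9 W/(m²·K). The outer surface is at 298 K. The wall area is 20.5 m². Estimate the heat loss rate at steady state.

Treating each layer as a thermal resistance in series:
R_inner film = 1/(h_i·A) = 1/(12.9×20.5) = 0.003781 K/W
R_fireclay brick = L/(kA) = 0.19/(0.91×20.5) = 0.01018 K/W
R_silica brick = L/(kA) = 0.24/(1.59×20.5) = 0.007363 K/W
R_total = 0.02133 K/W
Q = ΔT / R_total = 837 / 0.02133

Q ≈ 39200 W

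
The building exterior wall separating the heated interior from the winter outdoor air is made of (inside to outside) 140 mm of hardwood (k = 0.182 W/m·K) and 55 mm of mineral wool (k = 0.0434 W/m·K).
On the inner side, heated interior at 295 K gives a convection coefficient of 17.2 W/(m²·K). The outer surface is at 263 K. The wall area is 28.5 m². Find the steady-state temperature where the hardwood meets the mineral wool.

Thermal resistances in series:
R_inner film = 1/(h_i·A) = 1/(17.2×28.5) = 0.00204 K/W
R_hardwood = L/(kA) = 0.14/(0.182×28.5) = 0.02699 K/W
R_mineral wool = L/(kA) = 0.055/(0.0434×28.5) = 0.04447 K/W
R_total = 0.0735 K/W;  Q = ΔT/R_total = 32/0.0735 = 435.4 W
T_interface = T_inner − Q·ΣR(inner→interface) = 295 − 435×0.02903

T ≈ 282 K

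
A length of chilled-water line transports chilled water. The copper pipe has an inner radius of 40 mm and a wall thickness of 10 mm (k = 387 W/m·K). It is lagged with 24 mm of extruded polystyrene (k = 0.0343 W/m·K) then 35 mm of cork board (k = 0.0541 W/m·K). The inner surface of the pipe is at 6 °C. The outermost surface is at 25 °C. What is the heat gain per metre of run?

Per-layer cylindrical resistances, series-summed:
R_copper pipe wall = ln(50/40)/(2π×387×1) = 9.177×10^-5 K/W
R_extruded polystyrene = ln(74/50)/(2π×0.0343×1) = 1.819 K/W
R_cork board = ln(109/74)/(2π×0.0541×1) = 1.139 K/W
R_total = 2.959 K/W
Q = ΔT/R_total = 19/2.959

q′ ≈ 6.42 W/m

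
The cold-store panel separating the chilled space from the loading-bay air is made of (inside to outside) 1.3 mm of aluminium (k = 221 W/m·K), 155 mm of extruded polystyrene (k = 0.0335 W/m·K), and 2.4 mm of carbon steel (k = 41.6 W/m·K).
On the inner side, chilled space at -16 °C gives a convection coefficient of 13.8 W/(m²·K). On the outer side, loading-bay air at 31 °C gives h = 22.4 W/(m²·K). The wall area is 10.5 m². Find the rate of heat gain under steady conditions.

Model the wall as resistances in series:
R_inner film = 1/(h_i·A) = 1/(13.8×10.5) = 0.006901 K/W
R_aluminium = L/(kA) = 0.0013/(221×10.5) = 5.602×10^-7 K/W
R_extruded polystyrene = L/(kA) = 0.155/(0.0335×10.5) = 0.4407 K/W
R_carbon steel = L/(kA) = 0.0024/(41.6×10.5) = 5.495×10^-6 K/W
R_outer film = 1/(h_o·A) = 1/(22.4×10.5) = 0.004252 K/W
R_total = 0.4518 K/W
Q = ΔT / R_total = 47 / 0.4518

Q ≈ 104 W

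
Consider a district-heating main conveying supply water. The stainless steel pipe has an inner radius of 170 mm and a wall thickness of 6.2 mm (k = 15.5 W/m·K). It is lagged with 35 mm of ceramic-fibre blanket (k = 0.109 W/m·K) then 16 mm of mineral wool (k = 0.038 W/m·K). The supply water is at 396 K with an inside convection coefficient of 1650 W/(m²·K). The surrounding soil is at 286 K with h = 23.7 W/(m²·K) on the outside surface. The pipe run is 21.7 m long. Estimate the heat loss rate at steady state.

Q ≈ 3970 W

For a radial system each layer contributes R = ln(r_out/r_in)/(2πkL); films add R = 1/(hA).
R_inner film = 1/(h_i·2πr₁L) = 1/(1650×2π×0.17×21.7) = 2.615×10^-5 K/W
R_stainless steel pipe wall = ln(176.2/170)/(2π×15.5×21.7) = 1.695×10^-5 K/W
R_ceramic-fibre blanket = ln(211.2/176.2)/(2π×0.109×21.7) = 0.01219 K/W
R_mineral wool = ln(227.2/211.2)/(2π×0.038×21.7) = 0.01409 K/W
R_outer film = 1/(h_o·2πr_oL) = 1/(23.7×2π×0.2272×21.7) = 0.001362 K/W
R_total = 0.02769 K/W
Q = ΔT/R_total = 110/0.02769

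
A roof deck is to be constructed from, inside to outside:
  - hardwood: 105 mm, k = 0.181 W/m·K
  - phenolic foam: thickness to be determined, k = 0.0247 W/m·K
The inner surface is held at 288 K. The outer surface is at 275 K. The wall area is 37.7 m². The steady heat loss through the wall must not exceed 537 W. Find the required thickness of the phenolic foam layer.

Using the resistance-network approach (series):
R_hardwood = L/(kA) = 0.105/(0.181×37.7) = 0.01539 K/W
Sum of the known resistances R_other = 0.01539 K/W
Required total resistance R_tot = ΔT/Q_allow = 13/537 = 0.02421 K/W
R_phenolic foam = R_tot − R_other = 0.008821 K/W
L = R·k·A = 0.008821×0.0247×37.7

L ≈ 8.21 mm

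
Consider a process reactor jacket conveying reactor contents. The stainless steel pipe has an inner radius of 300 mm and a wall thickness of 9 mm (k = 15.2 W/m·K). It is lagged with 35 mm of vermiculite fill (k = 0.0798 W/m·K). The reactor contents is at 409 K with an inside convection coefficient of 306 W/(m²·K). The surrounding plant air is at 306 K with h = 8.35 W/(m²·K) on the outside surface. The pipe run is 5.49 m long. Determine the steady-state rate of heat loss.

Per-layer cylindrical resistances, series-summed:
R_inner film = 1/(h_i·2πr₁L) = 1/(306×2π×0.3×5.49) = 3.158×10^-4 K/W
R_stainless steel pipe wall = ln(309/300)/(2π×15.2×5.49) = 5.638×10^-5 K/W
R_vermiculite fill = ln(344/309)/(2π×0.0798×5.49) = 0.03898 K/W
R_outer film = 1/(h_o·2πr_oL) = 1/(8.35×2π×0.344×5.49) = 0.01009 K/W
R_total = 0.04945 K/W
Q = ΔT/R_total = 103/0.04945

Q ≈ 2080 W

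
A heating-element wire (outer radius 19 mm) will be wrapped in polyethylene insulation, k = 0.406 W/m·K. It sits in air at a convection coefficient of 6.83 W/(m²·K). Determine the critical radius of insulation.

r_cr ≈ 59.4 mm

For a cylinder r_cr = k/h = 0.406/6.83
r_cr = 59.4 mm; since the bare radius (19 mm) is below r_cr, adding a thin layer of insulation will *increase* heat loss.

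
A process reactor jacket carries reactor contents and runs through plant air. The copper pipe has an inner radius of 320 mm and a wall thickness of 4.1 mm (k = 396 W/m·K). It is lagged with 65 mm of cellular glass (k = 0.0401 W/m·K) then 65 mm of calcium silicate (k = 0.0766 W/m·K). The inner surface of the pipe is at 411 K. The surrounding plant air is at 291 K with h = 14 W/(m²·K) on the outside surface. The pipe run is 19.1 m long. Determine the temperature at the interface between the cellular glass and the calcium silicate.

T ≈ 330 K

Per-layer cylindrical resistances, series-summed:
R_copper pipe wall = ln(324.1/320)/(2π×396×19.1) = 2.679×10^-7 K/W
R_cellular glass = ln(389.1/324.1)/(2π×0.0401×19.1) = 0.03798 K/W
R_calcium silicate = ln(454.1/389.1)/(2π×0.0766×19.1) = 0.0168 K/W
R_outer film = 1/(h_o·2πr_oL) = 1/(14×2π×0.4541×19.1) = 0.001311 K/W
R_total = 0.0561 K/W
Q = ΔT/R_total = 120/0.0561
Q = 2140 W
T_interface = T_inner − Q·ΣR(inner→interface) = 411 − 2140×0.03798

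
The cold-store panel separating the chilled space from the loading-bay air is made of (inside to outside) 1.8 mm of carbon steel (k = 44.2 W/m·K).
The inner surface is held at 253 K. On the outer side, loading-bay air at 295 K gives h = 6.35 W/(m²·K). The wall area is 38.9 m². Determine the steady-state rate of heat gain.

Treating each layer as a thermal resistance in series:
R_carbon steel = L/(kA) = 0.0018/(44.2×38.9) = 1.047×10^-6 K/W
R_outer film = 1/(h_o·A) = 1/(6.35×38.9) = 0.004048 K/W
R_total = 0.004049 K/W
Q = ΔT / R_total = 42 / 0.004049

Q ≈ 10400 W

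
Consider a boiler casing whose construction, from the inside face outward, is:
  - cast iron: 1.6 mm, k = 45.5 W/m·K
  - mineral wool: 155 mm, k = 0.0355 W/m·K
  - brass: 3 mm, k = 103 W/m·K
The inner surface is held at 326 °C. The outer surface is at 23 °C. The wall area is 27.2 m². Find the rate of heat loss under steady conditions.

Thermal resistances in series:
R_cast iron = L/(kA) = 0.0016/(45.5×27.2) = 1.293×10^-6 K/W
R_mineral wool = L/(kA) = 0.155/(0.0355×27.2) = 0.1605 K/W
R_brass = L/(kA) = 0.003/(103×27.2) = 1.071×10^-6 K/W
R_total = 0.1605 K/W
Q = ΔT / R_total = 303 / 0.1605

Q ≈ 1890 W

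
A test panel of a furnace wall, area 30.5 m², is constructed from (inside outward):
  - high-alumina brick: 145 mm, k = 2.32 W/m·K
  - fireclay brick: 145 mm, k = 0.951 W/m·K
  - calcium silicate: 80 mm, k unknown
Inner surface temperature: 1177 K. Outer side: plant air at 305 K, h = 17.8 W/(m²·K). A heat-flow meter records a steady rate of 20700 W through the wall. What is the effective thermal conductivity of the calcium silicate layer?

k ≈ 0.0789 W/(m·K)

Using the resistance-network approach (series):
R_high-alumina brick = L/(kA) = 0.145/(2.32×30.5) = 0.002049 K/W
R_fireclay brick = L/(kA) = 0.145/(0.951×30.5) = 0.004999 K/W
R_outer film = 1/(h_o·A) = 1/(17.8×30.5) = 0.001842 K/W
Sum of known resistances R_other = 0.00889 K/W
Total R = ΔT/Q = 872/20700 = 0.04213 K/W
R_calcium silicate = R_total − R_other = 0.03324 K/W
k = L/(R·A) = 0.08/(0.03324×30.5)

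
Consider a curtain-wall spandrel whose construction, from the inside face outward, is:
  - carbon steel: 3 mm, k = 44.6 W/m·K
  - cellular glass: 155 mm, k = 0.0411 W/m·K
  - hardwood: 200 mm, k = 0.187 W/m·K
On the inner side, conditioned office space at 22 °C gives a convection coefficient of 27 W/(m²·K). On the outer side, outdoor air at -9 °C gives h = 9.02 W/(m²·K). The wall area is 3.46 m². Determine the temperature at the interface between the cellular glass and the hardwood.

Series thermal resistances:
R_inner film = 1/(h_i·A) = 1/(27×3.46) = 0.0107 K/W
R_carbon steel = L/(kA) = 0.003/(44.6×3.46) = 1.944×10^-5 K/W
R_cellular glass = L/(kA) = 0.155/(0.0411×3.46) = 1.09 K/W
R_hardwood = L/(kA) = 0.2/(0.187×3.46) = 0.3091 K/W
R_outer film = 1/(h_o·A) = 1/(9.02×3.46) = 0.03204 K/W
R_total = 1.442 K/W;  Q = ΔT/R_total = 31/1.442 = 21.5 W
T_interface = T_inner − Q·ΣR(inner→interface) = 22 − 21.5×1.101

T ≈ -1.67 °C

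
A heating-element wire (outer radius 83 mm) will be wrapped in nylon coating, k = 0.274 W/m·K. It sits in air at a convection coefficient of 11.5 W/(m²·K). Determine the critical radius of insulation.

r_cr ≈ 23.8 mm

For a cylinder r_cr = k/h = 0.274/11.5
r_cr = 23.8 mm; since the bare radius (83 mm) is above r_cr, any added insulation will reduce heat loss.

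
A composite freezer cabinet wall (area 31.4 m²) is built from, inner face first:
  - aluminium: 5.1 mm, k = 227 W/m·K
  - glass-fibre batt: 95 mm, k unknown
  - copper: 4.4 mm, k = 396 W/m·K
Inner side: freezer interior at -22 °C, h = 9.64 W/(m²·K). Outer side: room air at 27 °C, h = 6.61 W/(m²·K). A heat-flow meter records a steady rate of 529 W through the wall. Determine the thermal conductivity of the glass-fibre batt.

k ≈ 0.0358 W/(m·K)

Series thermal resistances:
R_inner film = 1/(h_i·A) = 1/(9.64×31.4) = 0.003304 K/W
R_aluminium = L/(kA) = 0.0051/(227×31.4) = 7.155×10^-7 K/W
R_copper = L/(kA) = 0.0044/(396×31.4) = 3.539×10^-7 K/W
R_outer film = 1/(h_o·A) = 1/(6.61×31.4) = 0.004818 K/W
Sum of known resistances R_other = 0.008123 K/W
Total R = ΔT/Q = 49/529 = 0.09263 K/W
R_glass-fibre batt = R_total − R_other = 0.0845 K/W
k = L/(R·A) = 0.095/(0.0845×31.4)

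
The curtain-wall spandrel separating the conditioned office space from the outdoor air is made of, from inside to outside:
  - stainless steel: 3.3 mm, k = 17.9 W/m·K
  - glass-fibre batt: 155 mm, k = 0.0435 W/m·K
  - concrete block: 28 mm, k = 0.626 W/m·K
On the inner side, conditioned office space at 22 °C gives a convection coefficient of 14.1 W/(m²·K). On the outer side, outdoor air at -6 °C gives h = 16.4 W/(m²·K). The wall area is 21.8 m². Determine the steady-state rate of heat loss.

Series thermal resistances:
R_inner film = 1/(h_i·A) = 1/(14.1×21.8) = 0.003253 K/W
R_stainless steel = L/(kA) = 0.0033/(17.9×21.8) = 8.457×10^-6 K/W
R_glass-fibre batt = L/(kA) = 0.155/(0.0435×21.8) = 0.1635 K/W
R_concrete block = L/(kA) = 0.028/(0.626×21.8) = 0.002052 K/W
R_outer film = 1/(h_o·A) = 1/(16.4×21.8) = 0.002797 K/W
R_total = 0.1716 K/W
Q = ΔT / R_total = 28 / 0.1716

Q ≈ 163 W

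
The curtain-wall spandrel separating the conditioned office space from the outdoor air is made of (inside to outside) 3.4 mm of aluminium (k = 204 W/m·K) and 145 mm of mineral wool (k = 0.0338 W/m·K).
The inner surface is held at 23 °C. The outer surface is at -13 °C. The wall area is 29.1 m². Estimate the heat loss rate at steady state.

Q ≈ 244 W

Treating each layer as a thermal resistance in series:
R_aluminium = L/(kA) = 0.0034/(204×29.1) = 5.727×10^-7 K/W
R_mineral wool = L/(kA) = 0.145/(0.0338×29.1) = 0.1474 K/W
R_total = 0.1474 K/W
Q = ΔT / R_total = 36 / 0.1474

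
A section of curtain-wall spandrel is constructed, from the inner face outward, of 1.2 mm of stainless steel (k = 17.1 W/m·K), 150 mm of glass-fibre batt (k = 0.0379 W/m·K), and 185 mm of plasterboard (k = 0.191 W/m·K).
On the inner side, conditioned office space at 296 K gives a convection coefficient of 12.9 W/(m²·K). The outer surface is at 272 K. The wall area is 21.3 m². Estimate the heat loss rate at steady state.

Q ≈ 102 W

Model the wall as resistances in series:
R_inner film = 1/(h_i·A) = 1/(12.9×21.3) = 0.003639 K/W
R_stainless steel = L/(kA) = 0.0012/(17.1×21.3) = 3.295×10^-6 K/W
R_glass-fibre batt = L/(kA) = 0.15/(0.0379×21.3) = 0.1858 K/W
R_plasterboard = L/(kA) = 0.185/(0.191×21.3) = 0.04547 K/W
R_total = 0.2349 K/W
Q = ΔT / R_total = 24 / 0.2349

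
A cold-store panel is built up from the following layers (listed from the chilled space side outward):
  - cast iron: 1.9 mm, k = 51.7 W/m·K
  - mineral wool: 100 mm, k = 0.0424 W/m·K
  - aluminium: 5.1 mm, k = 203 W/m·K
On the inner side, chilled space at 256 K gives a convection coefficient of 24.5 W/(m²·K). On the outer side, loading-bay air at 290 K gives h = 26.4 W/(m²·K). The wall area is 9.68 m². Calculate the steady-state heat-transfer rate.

Q ≈ 135 W

Treating each layer as a thermal resistance in series:
R_inner film = 1/(h_i·A) = 1/(24.5×9.68) = 0.004217 K/W
R_cast iron = L/(kA) = 0.0019/(51.7×9.68) = 3.797×10^-6 K/W
R_mineral wool = L/(kA) = 0.1/(0.0424×9.68) = 0.2436 K/W
R_aluminium = L/(kA) = 0.0051/(203×9.68) = 2.595×10^-6 K/W
R_outer film = 1/(h_o·A) = 1/(26.4×9.68) = 0.003913 K/W
R_total = 0.2518 K/W
Q = ΔT / R_total = 34 / 0.2518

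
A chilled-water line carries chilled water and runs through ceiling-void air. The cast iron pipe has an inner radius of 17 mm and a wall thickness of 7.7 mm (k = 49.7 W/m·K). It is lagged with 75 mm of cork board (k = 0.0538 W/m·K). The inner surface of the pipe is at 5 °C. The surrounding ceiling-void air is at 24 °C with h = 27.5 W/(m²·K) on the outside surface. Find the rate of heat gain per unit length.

q′ ≈ 4.54 W/m

Treating each annulus and film as a series resistance:
R_cast iron pipe wall = ln(24.7/17)/(2π×49.7×1) = 0.001196 K/W
R_cork board = ln(99.7/24.7)/(2π×0.0538×1) = 4.128 K/W
R_outer film = 1/(h_o·2πr_oL) = 1/(27.5×2π×0.0997×1) = 0.05805 K/W
R_total = 4.187 K/W
Q = ΔT/R_total = 19/4.187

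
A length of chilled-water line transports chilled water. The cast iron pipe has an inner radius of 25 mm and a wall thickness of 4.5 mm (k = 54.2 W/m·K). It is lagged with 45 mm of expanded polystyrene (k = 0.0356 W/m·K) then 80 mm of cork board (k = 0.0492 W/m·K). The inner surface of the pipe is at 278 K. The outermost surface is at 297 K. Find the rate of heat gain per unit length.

q′ ≈ 2.92 W/m

Cylindrical conduction, so R = ln(r₂/r₁)/(2πkL) per layer, in series:
R_cast iron pipe wall = ln(29.5/25)/(2π×54.2×1) = 4.86×10^-4 K/W
R_expanded polystyrene = ln(74.5/29.5)/(2π×0.0356×1) = 4.142 K/W
R_cork board = ln(154.5/74.5)/(2π×0.0492×1) = 2.359 K/W
R_total = 6.502 K/W
Q = ΔT/R_total = 19/6.502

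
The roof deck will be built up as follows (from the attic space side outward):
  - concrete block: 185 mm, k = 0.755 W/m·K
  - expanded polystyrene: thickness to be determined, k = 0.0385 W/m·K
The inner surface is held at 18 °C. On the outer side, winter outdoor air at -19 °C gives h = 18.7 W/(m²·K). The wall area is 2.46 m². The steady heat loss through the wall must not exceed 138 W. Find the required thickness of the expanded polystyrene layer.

L ≈ 13.9 mm

Series thermal resistances:
R_concrete block = L/(kA) = 0.185/(0.755×2.46) = 0.09961 K/W
R_outer film = 1/(h_o·A) = 1/(18.7×2.46) = 0.02174 K/W
Sum of the known resistances R_other = 0.1213 K/W
Required total resistance R_tot = ΔT/Q_allow = 37/138 = 0.2681 K/W
R_expanded polystyrene = R_tot − R_other = 0.1468 K/W
L = R·k·A = 0.1468×0.0385×2.46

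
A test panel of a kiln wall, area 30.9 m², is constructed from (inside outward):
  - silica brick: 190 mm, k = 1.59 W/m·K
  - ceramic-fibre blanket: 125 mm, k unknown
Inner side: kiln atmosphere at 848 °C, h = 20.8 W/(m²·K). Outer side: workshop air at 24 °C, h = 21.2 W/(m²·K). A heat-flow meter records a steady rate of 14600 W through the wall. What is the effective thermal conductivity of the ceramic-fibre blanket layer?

Treating each layer as a thermal resistance in series:
R_inner film = 1/(h_i·A) = 1/(20.8×30.9) = 0.001556 K/W
R_silica brick = L/(kA) = 0.19/(1.59×30.9) = 0.003867 K/W
R_outer film = 1/(h_o·A) = 1/(21.2×30.9) = 0.001527 K/W
Sum of known resistances R_other = 0.00695 K/W
Total R = ΔT/Q = 824/14600 = 0.05644 K/W
R_ceramic-fibre blanket = R_total − R_other = 0.04949 K/W
k = L/(R·A) = 0.125/(0.04949×30.9)

k ≈ 0.0817 W/(m·K)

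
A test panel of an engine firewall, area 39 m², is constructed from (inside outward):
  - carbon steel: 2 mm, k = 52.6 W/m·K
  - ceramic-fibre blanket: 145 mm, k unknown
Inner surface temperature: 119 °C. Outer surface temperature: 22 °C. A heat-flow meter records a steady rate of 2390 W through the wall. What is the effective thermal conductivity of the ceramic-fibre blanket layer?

Model the wall as resistances in series:
R_carbon steel = L/(kA) = 0.002/(52.6×39) = 9.749×10^-7 K/W
Sum of known resistances R_other = 9.749×10^-7 K/W
Total R = ΔT/Q = 97/2390 = 0.04059 K/W
R_ceramic-fibre blanket = R_total − R_other = 0.04058 K/W
k = L/(R·A) = 0.145/(0.04058×39)

k ≈ 0.0916 W/(m·K)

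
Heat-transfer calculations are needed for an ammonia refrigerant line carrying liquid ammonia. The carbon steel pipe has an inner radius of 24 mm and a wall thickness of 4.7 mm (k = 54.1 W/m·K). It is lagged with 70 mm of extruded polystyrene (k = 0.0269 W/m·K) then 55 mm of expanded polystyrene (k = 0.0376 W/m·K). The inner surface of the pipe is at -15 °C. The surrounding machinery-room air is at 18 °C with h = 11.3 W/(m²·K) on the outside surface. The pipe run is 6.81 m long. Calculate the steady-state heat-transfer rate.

Per-layer cylindrical resistances, series-summed:
R_carbon steel pipe wall = ln(28.7/24)/(2π×54.1×6.81) = 7.726×10^-5 K/W
R_extruded polystyrene = ln(98.7/28.7)/(2π×0.0269×6.81) = 1.073 K/W
R_expanded polystyrene = ln(153.7/98.7)/(2π×0.0376×6.81) = 0.2753 K/W
R_outer film = 1/(h_o·2πr_oL) = 1/(11.3×2π×0.1537×6.81) = 0.01346 K/W
R_total = 1.362 K/W
Q = ΔT/R_total = 33/1.362

Q ≈ 24.2 W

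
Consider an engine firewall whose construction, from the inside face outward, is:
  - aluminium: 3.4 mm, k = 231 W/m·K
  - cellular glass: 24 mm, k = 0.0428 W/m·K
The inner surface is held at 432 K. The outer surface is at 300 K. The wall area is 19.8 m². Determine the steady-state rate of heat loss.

Thermal resistances in series:
R_aluminium = L/(kA) = 0.0034/(231×19.8) = 7.434×10^-7 K/W
R_cellular glass = L/(kA) = 0.024/(0.0428×19.8) = 0.02832 K/W
R_total = 0.02832 K/W
Q = ΔT / R_total = 132 / 0.02832

Q ≈ 4660 W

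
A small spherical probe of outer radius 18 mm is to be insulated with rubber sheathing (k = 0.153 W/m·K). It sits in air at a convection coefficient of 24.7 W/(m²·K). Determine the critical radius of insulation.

For a sphere r_cr = 2k/h = 2×0.153/24.7
r_cr = 12.4 mm; since the bare radius (18 mm) is above r_cr, any added insulation will reduce heat loss.

r_cr ≈ 12.4 mm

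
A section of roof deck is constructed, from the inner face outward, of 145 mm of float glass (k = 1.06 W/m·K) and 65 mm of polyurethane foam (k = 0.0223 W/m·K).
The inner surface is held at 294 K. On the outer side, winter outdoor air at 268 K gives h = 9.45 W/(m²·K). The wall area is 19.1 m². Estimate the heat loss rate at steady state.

Q ≈ 157 W

Series thermal resistances:
R_float glass = L/(kA) = 0.145/(1.06×19.1) = 0.007162 K/W
R_polyurethane foam = L/(kA) = 0.065/(0.0223×19.1) = 0.1526 K/W
R_outer film = 1/(h_o·A) = 1/(9.45×19.1) = 0.00554 K/W
R_total = 0.1653 K/W
Q = ΔT / R_total = 26 / 0.1653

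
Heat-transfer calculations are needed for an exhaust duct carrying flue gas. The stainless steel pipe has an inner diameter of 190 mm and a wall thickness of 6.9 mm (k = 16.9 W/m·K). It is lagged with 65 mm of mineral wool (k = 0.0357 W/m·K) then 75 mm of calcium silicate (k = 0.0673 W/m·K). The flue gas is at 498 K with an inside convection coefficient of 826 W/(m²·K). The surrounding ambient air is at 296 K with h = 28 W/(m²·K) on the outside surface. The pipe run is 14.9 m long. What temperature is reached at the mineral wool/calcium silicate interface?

T ≈ 355 K

Radial resistances (cylindrical: R_cond = ln(r_o/r_i)/(2πkL), R_conv = 1/(h·2πrL)):
R_inner film = 1/(h_i·2πr₁L) = 1/(826×2π×0.095×14.9) = 1.361×10^-4 K/W
R_stainless steel pipe wall = ln(101.9/95)/(2π×16.9×14.9) = 4.432×10^-5 K/W
R_mineral wool = ln(166.9/101.9)/(2π×0.0357×14.9) = 0.1476 K/W
R_calcium silicate = ln(241.9/166.9)/(2π×0.0673×14.9) = 0.0589 K/W
R_outer film = 1/(h_o·2πr_oL) = 1/(28×2π×0.2419×14.9) = 0.001577 K/W
R_total = 0.2083 K/W
Q = ΔT/R_total = 202/0.2083
Q = 970 W
T_interface = T_inner − Q·ΣR(inner→interface) = 498 − 970×0.1478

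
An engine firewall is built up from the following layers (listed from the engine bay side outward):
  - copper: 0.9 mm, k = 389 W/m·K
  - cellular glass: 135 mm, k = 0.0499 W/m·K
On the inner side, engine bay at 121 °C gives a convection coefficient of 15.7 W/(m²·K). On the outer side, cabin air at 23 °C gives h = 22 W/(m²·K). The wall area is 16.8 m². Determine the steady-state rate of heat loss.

Q ≈ 585 W

Model the wall as resistances in series:
R_inner film = 1/(h_i·A) = 1/(15.7×16.8) = 0.003791 K/W
R_copper = L/(kA) = 0.0009/(389×16.8) = 1.377×10^-7 K/W
R_cellular glass = L/(kA) = 0.135/(0.0499×16.8) = 0.161 K/W
R_outer film = 1/(h_o·A) = 1/(22×16.8) = 0.002706 K/W
R_total = 0.1675 K/W
Q = ΔT / R_total = 98 / 0.1675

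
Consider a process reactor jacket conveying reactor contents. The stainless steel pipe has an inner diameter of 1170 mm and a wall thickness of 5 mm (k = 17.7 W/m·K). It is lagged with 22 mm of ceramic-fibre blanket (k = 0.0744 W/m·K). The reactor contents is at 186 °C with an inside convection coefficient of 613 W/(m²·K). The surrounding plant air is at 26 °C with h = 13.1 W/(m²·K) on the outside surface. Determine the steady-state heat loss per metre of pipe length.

Cylindrical conduction, so R = ln(r₂/r₁)/(2πkL) per layer, in series:
R_inner film = 1/(h_i·2πr₁L) = 1/(613×2π×0.585×1) = 4.438×10^-4 K/W
R_stainless steel pipe wall = ln(590/585)/(2π×17.7×1) = 7.653×10^-5 K/W
R_ceramic-fibre blanket = ln(612/590)/(2π×0.0744×1) = 0.07831 K/W
R_outer film = 1/(h_o·2πr_oL) = 1/(13.1×2π×0.612×1) = 0.01985 K/W
R_total = 0.09869 K/W
Q = ΔT/R_total = 160/0.09869

q′ ≈ 1620 W/m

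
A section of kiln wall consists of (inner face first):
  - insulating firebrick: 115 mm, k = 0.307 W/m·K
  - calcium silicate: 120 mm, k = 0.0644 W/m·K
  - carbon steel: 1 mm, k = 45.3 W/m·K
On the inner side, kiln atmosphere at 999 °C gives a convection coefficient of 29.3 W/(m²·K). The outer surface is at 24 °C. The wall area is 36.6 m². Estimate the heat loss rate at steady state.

Series thermal resistances:
R_inner film = 1/(h_i·A) = 1/(29.3×36.6) = 9.325×10^-4 K/W
R_insulating firebrick = L/(kA) = 0.115/(0.307×36.6) = 0.01023 K/W
R_calcium silicate = L/(kA) = 0.12/(0.0644×36.6) = 0.05091 K/W
R_carbon steel = L/(kA) = 0.001/(45.3×36.6) = 6.031×10^-7 K/W
R_total = 0.06208 K/W
Q = ΔT / R_total = 975 / 0.06208

Q ≈ 15700 W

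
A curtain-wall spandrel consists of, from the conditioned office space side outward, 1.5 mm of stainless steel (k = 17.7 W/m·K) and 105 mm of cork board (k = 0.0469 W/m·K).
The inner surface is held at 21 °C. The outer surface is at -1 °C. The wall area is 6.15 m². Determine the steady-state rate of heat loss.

Q ≈ 60.4 W

Model the wall as resistances in series:
R_stainless steel = L/(kA) = 0.0015/(17.7×6.15) = 1.378×10^-5 K/W
R_cork board = L/(kA) = 0.105/(0.0469×6.15) = 0.364 K/W
R_total = 0.364 K/W
Q = ΔT / R_total = 22 / 0.364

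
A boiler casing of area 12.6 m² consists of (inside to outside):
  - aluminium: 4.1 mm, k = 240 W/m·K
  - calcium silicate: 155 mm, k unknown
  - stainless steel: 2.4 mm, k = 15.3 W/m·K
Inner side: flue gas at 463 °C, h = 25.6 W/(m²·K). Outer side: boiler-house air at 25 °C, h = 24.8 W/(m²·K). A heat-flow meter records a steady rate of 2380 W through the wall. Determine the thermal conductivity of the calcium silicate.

k ≈ 0.0692 W/(m·K)

Treating each layer as a thermal resistance in series:
R_inner film = 1/(h_i·A) = 1/(25.6×12.6) = 0.0031 K/W
R_aluminium = L/(kA) = 0.0041/(240×12.6) = 1.356×10^-6 K/W
R_stainless steel = L/(kA) = 0.0024/(15.3×12.6) = 1.245×10^-5 K/W
R_outer film = 1/(h_o·A) = 1/(24.8×12.6) = 0.0032 K/W
Sum of known resistances R_other = 0.006314 K/W
Total R = ΔT/Q = 438/2380 = 0.184 K/W
R_calcium silicate = R_total − R_other = 0.1777 K/W
k = L/(R·A) = 0.155/(0.1777×12.6)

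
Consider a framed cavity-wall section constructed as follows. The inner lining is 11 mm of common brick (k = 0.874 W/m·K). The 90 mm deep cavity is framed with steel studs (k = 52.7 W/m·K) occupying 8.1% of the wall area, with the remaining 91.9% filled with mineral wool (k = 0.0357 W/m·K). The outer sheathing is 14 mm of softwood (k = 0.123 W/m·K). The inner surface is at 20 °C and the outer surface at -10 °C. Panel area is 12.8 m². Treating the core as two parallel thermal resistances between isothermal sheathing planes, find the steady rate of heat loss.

Sheathing layers in series; stud and cavity paths in parallel between them.
R_inner = 0.011/(0.874×12.8) = 9.833×10^-4 K/W
R_stud  = 0.09/(52.7×0.081×12.8) = 0.001647 K/W
R_cav   = 0.09/(0.0357×0.919×12.8) = 0.2143 K/W
1/R_core = 1/R_stud + 1/R_cav → R_core = 0.001635 K/W
R_outer = 0.014/(0.123×12.8) = 0.008892 K/W
R_total = 0.01151 K/W
Q = ΔT/R_total = 30/0.01151

Q ≈ 2610 W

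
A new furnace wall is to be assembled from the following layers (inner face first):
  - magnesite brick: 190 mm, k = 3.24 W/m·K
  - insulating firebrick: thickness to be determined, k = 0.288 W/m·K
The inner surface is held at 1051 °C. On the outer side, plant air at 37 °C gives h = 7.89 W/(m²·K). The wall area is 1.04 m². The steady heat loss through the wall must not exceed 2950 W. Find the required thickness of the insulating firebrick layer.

Treating each layer as a thermal resistance in series:
R_magnesite brick = L/(kA) = 0.19/(3.24×1.04) = 0.05639 K/W
R_outer film = 1/(h_o·A) = 1/(7.89×1.04) = 0.1219 K/W
Sum of the known resistances R_other = 0.1783 K/W
Required total resistance R_tot = ΔT/Q_allow = 1014/2950 = 0.3437 K/W
R_insulating firebrick = R_tot − R_other = 0.1655 K/W
L = R·k·A = 0.1655×0.288×1.04

L ≈ 49.6 mm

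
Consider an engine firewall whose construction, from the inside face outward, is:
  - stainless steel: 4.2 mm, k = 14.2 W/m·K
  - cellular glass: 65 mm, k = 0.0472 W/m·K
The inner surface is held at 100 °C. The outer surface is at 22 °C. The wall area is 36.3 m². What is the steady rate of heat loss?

Model the wall as resistances in series:
R_stainless steel = L/(kA) = 0.0042/(14.2×36.3) = 8.148×10^-6 K/W
R_cellular glass = L/(kA) = 0.065/(0.0472×36.3) = 0.03794 K/W
R_total = 0.03795 K/W
Q = ΔT / R_total = 78 / 0.03795

Q ≈ 2060 W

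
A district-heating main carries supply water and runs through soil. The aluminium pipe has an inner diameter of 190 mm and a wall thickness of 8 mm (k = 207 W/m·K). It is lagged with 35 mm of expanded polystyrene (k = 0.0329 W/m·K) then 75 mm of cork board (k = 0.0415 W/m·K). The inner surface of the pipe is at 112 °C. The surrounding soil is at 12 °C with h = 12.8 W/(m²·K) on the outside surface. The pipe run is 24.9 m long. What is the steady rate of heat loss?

Q ≈ 793 W

For a radial system each layer contributes R = ln(r_out/r_in)/(2πkL); films add R = 1/(hA).
R_aluminium pipe wall = ln(103/95)/(2π×207×24.9) = 2.497×10^-6 K/W
R_expanded polystyrene = ln(138/103)/(2π×0.0329×24.9) = 0.05683 K/W
R_cork board = ln(213/138)/(2π×0.0415×24.9) = 0.06685 K/W
R_outer film = 1/(h_o·2πr_oL) = 1/(12.8×2π×0.213×24.9) = 0.002344 K/W
R_total = 0.126 K/W
Q = ΔT/R_total = 100/0.126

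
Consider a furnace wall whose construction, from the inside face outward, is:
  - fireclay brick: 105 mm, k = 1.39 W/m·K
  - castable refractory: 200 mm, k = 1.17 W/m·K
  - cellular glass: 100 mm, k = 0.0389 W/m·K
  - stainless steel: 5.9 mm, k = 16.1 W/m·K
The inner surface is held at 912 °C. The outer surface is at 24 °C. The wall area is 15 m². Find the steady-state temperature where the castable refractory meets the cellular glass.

Using the resistance-network approach (series):
R_fireclay brick = L/(kA) = 0.105/(1.39×15) = 0.005036 K/W
R_castable refractory = L/(kA) = 0.2/(1.17×15) = 0.0114 K/W
R_cellular glass = L/(kA) = 0.1/(0.0389×15) = 0.1714 K/W
R_stainless steel = L/(kA) = 0.0059/(16.1×15) = 2.443×10^-5 K/W
R_total = 0.1878 K/W;  Q = ΔT/R_total = 888/0.1878 = 4728 W
T_interface = T_inner − Q·ΣR(inner→interface) = 912 − 4730×0.01643

T ≈ 834 °C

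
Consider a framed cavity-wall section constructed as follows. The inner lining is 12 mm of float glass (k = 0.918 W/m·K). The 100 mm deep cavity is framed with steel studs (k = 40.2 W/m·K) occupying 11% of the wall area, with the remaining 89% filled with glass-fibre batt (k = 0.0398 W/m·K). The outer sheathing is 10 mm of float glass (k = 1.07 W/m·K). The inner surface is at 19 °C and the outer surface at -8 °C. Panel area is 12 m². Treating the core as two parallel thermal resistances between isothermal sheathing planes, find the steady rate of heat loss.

Sheathing layers in series; stud and cavity paths in parallel between them.
R_inner = 0.012/(0.918×12) = 0.001089 K/W
R_stud  = 0.1/(40.2×0.11×12) = 0.001885 K/W
R_cav   = 0.1/(0.0398×0.89×12) = 0.2353 K/W
1/R_core = 1/R_stud + 1/R_cav → R_core = 0.00187 K/W
R_outer = 0.01/(1.07×12) = 7.788×10^-4 K/W
R_total = 0.003738 K/W
Q = ΔT/R_total = 27/0.003738

Q ≈ 7220 W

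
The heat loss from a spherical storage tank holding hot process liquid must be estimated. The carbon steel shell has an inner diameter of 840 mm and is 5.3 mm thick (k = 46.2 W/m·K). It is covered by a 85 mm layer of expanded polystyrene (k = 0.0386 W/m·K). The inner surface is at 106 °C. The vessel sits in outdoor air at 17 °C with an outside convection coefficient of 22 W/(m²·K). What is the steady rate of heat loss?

Q ≈ 108 W

Spherical conduction: R = (1/r_in − 1/r_out)/(4πk) per layer; series-sum.
R_carbon steel shell = (1/0.42 − 1/0.4253)/(4π×46.2) = 5.111×10^-5 K/W
R_expanded polystyrene = (1/0.4253 − 1/0.5103)/(4π×0.0386) = 0.8074 K/W
R_outer film = 1/(h·4πr_o²) = 1/(22×4π×0.5103²) = 0.01389 K/W
R_total = 0.8214 K/W
Q = ΔT/R_total = 89/0.8214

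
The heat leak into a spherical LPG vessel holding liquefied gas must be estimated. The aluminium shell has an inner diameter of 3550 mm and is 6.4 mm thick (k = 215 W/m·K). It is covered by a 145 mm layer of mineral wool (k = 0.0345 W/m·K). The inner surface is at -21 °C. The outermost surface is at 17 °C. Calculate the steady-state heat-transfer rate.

Each spherical layer contributes R = (1/r_i − 1/r_o)/(4πk):
R_aluminium shell = (1/1.775 − 1/1.7814)/(4π×215) = 7.492×10^-7 K/W
R_mineral wool = (1/1.7814 − 1/1.9264)/(4π×0.0345) = 0.09746 K/W
R_total = 0.09746 K/W
Q = ΔT/R_total = 38/0.09746

Q ≈ 390 W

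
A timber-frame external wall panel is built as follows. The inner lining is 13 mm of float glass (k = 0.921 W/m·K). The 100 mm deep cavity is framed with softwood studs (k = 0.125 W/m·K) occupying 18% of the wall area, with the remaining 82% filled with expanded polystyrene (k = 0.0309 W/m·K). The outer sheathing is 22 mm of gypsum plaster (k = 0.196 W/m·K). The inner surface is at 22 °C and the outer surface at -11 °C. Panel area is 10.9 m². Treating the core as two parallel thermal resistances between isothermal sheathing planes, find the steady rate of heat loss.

Q ≈ 162 W

Sheathing layers in series; stud and cavity paths in parallel between them.
R_inner = 0.013/(0.921×10.9) = 0.001295 K/W
R_stud  = 0.1/(0.125×0.18×10.9) = 0.4077 K/W
R_cav   = 0.1/(0.0309×0.82×10.9) = 0.3621 K/W
1/R_core = 1/R_stud + 1/R_cav → R_core = 0.1918 K/W
R_outer = 0.022/(0.196×10.9) = 0.0103 K/W
R_total = 0.2034 K/W
Q = ΔT/R_total = 33/0.2034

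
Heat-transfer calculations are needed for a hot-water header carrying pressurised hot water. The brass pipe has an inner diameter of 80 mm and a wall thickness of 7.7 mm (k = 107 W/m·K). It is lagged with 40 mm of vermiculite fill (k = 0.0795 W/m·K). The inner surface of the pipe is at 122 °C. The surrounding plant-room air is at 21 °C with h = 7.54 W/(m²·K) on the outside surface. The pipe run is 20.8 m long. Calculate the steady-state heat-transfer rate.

Q ≈ 1440 W

Cylindrical conduction, so R = ln(r₂/r₁)/(2πkL) per layer, in series:
R_brass pipe wall = ln(47.7/40)/(2π×107×20.8) = 1.259×10^-5 K/W
R_vermiculite fill = ln(87.7/47.7)/(2π×0.0795×20.8) = 0.05861 K/W
R_outer film = 1/(h_o·2πr_oL) = 1/(7.54×2π×0.0877×20.8) = 0.01157 K/W
R_total = 0.0702 K/W
Q = ΔT/R_total = 101/0.0702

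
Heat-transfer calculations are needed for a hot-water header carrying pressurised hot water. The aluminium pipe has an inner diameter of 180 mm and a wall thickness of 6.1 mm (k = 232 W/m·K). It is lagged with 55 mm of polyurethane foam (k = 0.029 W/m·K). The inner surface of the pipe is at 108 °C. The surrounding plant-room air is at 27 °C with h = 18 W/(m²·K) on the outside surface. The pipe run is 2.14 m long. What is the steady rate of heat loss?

Q ≈ 68.2 W

Radial resistances (cylindrical: R_cond = ln(r_o/r_i)/(2πkL), R_conv = 1/(h·2πrL)):
R_aluminium pipe wall = ln(96.1/90)/(2π×232×2.14) = 2.102×10^-5 K/W
R_polyurethane foam = ln(151.1/96.1)/(2π×0.029×2.14) = 1.161 K/W
R_outer film = 1/(h_o·2πr_oL) = 1/(18×2π×0.1511×2.14) = 0.02734 K/W
R_total = 1.188 K/W
Q = ΔT/R_total = 81/1.188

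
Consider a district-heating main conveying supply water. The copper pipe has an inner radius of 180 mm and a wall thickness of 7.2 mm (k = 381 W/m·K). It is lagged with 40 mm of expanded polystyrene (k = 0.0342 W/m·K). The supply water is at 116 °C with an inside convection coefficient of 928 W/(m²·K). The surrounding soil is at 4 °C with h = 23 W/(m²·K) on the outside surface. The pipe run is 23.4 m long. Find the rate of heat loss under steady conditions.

Treating each annulus and film as a series resistance:
R_inner film = 1/(h_i·2πr₁L) = 1/(928×2π×0.18×23.4) = 4.072×10^-5 K/W
R_copper pipe wall = ln(187.2/180)/(2π×381×23.4) = 7.002×10^-7 K/W
R_expanded polystyrene = ln(227.2/187.2)/(2π×0.0342×23.4) = 0.03851 K/W
R_outer film = 1/(h_o·2πr_oL) = 1/(23×2π×0.2272×23.4) = 0.001302 K/W
R_total = 0.03986 K/W
Q = ΔT/R_total = 112/0.03986

Q ≈ 2810 W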